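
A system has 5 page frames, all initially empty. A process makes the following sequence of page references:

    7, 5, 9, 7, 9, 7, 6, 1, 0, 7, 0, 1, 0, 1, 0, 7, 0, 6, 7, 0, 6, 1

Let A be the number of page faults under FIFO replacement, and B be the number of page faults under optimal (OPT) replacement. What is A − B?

Under FIFO: F F F . . . F F F F . . . . . . . . . . . . → 7 faults.
Under OPT: F F F . . . F F F . . . . . . . . . . . . . → 6 faults.
A − B = 7 − 6 = 1.

1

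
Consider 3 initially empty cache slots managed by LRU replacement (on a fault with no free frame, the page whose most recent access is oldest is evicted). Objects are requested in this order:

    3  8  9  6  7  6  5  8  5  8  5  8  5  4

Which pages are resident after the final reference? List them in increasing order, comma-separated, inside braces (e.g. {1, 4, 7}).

{4, 5, 8}

3: fault, frames [3]
8: fault, frames [3, 8]
9: fault, frames [3, 8, 9]
6: fault, evict 3, frames [8, 9, 6]
7: fault, evict 8, frames [9, 6, 7]
6: hit
5: fault, evict 9, frames [7, 6, 5]
8: fault, evict 7, frames [6, 5, 8]
5: hit
8: hit
5: hit
8: hit
5: hit
4: fault, evict 6, frames [8, 5, 4]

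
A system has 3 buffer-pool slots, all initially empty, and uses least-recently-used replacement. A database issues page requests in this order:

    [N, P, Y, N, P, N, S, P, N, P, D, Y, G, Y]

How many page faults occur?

7

N → fault, frames {N}
P → fault, frames {N,P}
Y → fault, frames {N,P,Y}
N → hit
P → hit
N → hit
S → fault, evict Y, frames {P,N,S}
P → hit
N → hit
P → hit
D → fault, evict S, frames {N,P,D}
Y → fault, evict N, frames {P,D,Y}
G → fault, evict P, frames {D,Y,G}
Y → hit
Page faults: 7.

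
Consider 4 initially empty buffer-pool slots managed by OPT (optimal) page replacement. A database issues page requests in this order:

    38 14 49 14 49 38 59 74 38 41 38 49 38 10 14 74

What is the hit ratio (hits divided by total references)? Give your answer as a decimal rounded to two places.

38 -> miss, frames [38]
14 -> miss, frames [38, 14]
49 -> miss, frames [38, 14, 49]
14 -> hit
49 -> hit
38 -> hit
59 -> miss, frames [38, 14, 49, 59]
74 -> miss, evict 59, frames [38, 14, 49, 74]
38 -> hit
41 -> miss, evict 74, frames [38, 14, 49, 41]
38 -> hit
49 -> hit
38 -> hit
10 -> miss, evict 41, frames [38, 14, 49, 10]
14 -> hit
74 -> miss, evict 10, frames [38, 14, 49, 74]
Hits: 8 of 16 references → 8/16 = 0.5000.

0.50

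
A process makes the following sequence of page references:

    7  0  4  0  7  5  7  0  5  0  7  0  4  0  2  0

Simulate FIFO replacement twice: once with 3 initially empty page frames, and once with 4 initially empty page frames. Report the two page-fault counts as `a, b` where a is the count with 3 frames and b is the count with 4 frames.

8, 5

3 frames: F F F . . F F F . . . . F . F . → 8 faults.
4 frames: F F F . . F . . . . . . . . F . → 5 faults.
5 < 8: adding a frame reduced faults, as is typical.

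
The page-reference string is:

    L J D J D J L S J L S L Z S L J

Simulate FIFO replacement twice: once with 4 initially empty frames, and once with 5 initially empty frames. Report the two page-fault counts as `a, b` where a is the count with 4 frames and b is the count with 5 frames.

4 frames: F F F . . . . F . . . . F . F F → 7 faults.
5 frames: F F F . . . . F . . . . F . . . → 5 faults.
5 < 7: adding a frame reduced faults, as is typical.

7, 5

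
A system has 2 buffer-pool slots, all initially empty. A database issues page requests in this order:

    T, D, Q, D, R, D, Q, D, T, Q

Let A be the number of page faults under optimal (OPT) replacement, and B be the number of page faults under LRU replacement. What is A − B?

Under OPT: F F F . F . F . F . → 6 faults.
Under LRU: F F F . F . F . F F → 7 faults.
A − B = 6 − 7 = -1.

-1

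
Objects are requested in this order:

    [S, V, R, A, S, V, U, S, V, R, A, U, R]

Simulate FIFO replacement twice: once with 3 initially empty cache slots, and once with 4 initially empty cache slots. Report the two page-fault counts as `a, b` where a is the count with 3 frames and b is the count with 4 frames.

9, 10

3 frames: F F F F F F F . . F F . . → 9 faults.
4 frames: F F F F . . F F F F F F . → 10 faults.
10 > 9: adding a frame increased faults — Belady's anomaly.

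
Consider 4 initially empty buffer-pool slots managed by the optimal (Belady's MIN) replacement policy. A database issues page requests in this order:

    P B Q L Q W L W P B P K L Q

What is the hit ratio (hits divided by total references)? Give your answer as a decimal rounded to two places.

0.50

P: fault, frames {P}
B: fault, frames {P,B}
Q: fault, frames {P,B,Q}
L: fault, frames {P,B,Q,L}
Q: hit
W: fault, evict Q, frames {P,B,L,W}
L: hit
W: hit
P: hit
B: hit
P: hit
K: fault, evict W, frames {P,B,L,K}
L: hit
Q: fault, evict K, frames {P,B,L,Q}
Hits: 7 of 14 references → 7/14 = 0.5000.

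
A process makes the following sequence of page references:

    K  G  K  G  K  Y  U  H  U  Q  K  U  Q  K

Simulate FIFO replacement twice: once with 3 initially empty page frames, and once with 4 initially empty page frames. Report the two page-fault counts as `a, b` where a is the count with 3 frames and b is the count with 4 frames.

3 frames: F F . . . F F F . F F F . . → 8 faults.
4 frames: F F . . . F F F . F F . . . → 7 faults.
7 < 8: adding a frame reduced faults, as is typical.

8, 7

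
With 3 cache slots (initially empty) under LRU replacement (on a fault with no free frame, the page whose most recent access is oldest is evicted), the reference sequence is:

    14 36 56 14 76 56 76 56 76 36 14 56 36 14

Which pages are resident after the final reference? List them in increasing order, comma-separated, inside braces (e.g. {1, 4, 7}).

{14, 36, 56}

14 → miss, frames (14)
36 → miss, frames (14 36)
56 → miss, frames (14 36 56)
14 → hit
76 → miss, evict 36, frames (56 14 76)
56 → hit
76 → hit
56 → hit
76 → hit
36 → miss, evict 14, frames (56 76 36)
14 → miss, evict 56, frames (76 36 14)
56 → miss, evict 76, frames (36 14 56)
36 → hit
14 → hit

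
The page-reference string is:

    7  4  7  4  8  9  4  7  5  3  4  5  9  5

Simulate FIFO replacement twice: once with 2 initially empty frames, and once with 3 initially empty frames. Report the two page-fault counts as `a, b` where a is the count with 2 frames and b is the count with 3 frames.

11, 10

2 frames: F F . . F F F F F F F F F . → 11 faults.
3 frames: F F . . F F . F F F F . F F → 10 faults.
10 < 11: adding a frame reduced faults, as is typical.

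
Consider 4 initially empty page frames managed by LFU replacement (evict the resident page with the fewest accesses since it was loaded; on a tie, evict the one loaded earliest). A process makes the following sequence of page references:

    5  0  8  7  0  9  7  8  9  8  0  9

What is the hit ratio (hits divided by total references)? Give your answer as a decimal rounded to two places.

5 → miss, frames [5]
0 → miss, frames [5, 0]
8 → miss, frames [5, 0, 8]
7 → miss, frames [5, 0, 8, 7]
0 → hit
9 → miss, evict 5, frames [0, 8, 7, 9]
7 → hit
8 → hit
9 → hit
8 → hit
0 → hit
9 → hit
Hits: 7 of 12 references → 7/12 = 0.5833.

0.58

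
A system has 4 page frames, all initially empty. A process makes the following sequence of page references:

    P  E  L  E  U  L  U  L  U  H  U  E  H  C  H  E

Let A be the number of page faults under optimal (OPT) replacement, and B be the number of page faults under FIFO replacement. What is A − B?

Under OPT: F F F . F . . . . F . . . F . . → 6 faults.
Under FIFO: F F F . F . . . . F . . . F . F → 7 faults.
A − B = 6 − 7 = -1.

-1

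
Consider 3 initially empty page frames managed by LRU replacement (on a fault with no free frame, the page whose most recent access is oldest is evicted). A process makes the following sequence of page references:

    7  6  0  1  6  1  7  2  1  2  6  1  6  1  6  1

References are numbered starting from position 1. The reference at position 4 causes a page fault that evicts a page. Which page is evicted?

pos 1: 7: fault, frames [7]
pos 2: 6: fault, frames [7, 6]
pos 3: 0: fault, frames [7, 6, 0]
pos 4: 1: fault, evict 7, frames [6, 0, 1]
At position 4, page 7 is evicted.

7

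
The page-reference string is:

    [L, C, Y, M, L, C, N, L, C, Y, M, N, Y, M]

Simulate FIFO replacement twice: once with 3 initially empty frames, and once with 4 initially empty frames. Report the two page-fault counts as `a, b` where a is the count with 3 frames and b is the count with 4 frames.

9, 10

3 frames: F F F F F F F . . F F . . . → 9 faults.
4 frames: F F F F . . F F F F F F . . → 10 faults.
10 > 9: adding a frame increased faults — Belady's anomaly.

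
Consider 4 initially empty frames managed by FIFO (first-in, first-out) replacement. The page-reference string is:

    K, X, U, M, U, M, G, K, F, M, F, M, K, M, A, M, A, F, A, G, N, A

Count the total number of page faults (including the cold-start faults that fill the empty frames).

K → fault, frames [K]
X → fault, frames [K, X]
U → fault, frames [K, X, U]
M → fault, frames [K, X, U, M]
U → hit
M → hit
G → fault, evict K, frames [X, U, M, G]
K → fault, evict X, frames [U, M, G, K]
F → fault, evict U, frames [M, G, K, F]
M → hit
F → hit
M → hit
K → hit
M → hit
A → fault, evict M, frames [G, K, F, A]
M → fault, evict G, frames [K, F, A, M]
A → hit
F → hit
A → hit
G → fault, evict K, frames [F, A, M, G]
N → fault, evict F, frames [A, M, G, N]
A → hit
Page faults: 11.

11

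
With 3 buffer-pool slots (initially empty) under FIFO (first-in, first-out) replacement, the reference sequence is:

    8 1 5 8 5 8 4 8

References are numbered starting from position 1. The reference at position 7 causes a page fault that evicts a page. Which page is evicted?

pos 1: 8 → fault, frames [8]
pos 2: 1 → fault, frames [8, 1]
pos 3: 5 → fault, frames [8, 1, 5]
pos 4: 8 → hit
pos 5: 5 → hit
pos 6: 8 → hit
pos 7: 4 → fault, evict 8, frames [1, 5, 4]
At position 7, page 8 is evicted.

8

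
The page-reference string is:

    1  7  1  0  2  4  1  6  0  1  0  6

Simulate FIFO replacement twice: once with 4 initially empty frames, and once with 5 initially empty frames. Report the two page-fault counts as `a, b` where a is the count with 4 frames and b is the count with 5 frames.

4 frames: F F . F F F F F F . . . → 8 faults.
5 frames: F F . F F F . F . F . . → 7 faults.
7 < 8: adding a frame reduced faults, as is typical.

8, 7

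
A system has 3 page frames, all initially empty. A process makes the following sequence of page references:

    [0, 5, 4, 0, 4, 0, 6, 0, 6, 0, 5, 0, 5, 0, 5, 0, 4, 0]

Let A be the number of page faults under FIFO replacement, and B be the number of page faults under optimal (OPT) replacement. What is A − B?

Under FIFO: F F F . . . F F . . F . . . . . F . → 7 faults.
Under OPT: F F F . . . F . . . . . . . . . F . → 5 faults.
A − B = 7 − 5 = 2.

2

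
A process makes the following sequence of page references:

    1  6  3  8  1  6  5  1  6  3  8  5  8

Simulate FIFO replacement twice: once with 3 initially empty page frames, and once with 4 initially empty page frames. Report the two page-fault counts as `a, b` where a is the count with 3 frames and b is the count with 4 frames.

3 frames: F F F F F F F . . F F . . → 9 faults.
4 frames: F F F F . . F F F F F F . → 10 faults.
10 > 9: adding a frame increased faults — Belady's anomaly.

9, 10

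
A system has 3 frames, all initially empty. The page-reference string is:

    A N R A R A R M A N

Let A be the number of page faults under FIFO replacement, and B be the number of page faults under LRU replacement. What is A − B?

Under FIFO: F F F . . . . F F F → 6 faults.
Under LRU: F F F . . . . F . F → 5 faults.
A − B = 6 − 5 = 1.

1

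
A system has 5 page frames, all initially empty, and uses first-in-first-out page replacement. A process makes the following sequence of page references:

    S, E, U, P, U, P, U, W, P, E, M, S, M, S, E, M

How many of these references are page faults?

S → miss, frames [S]
E → miss, frames [S, E]
U → miss, frames [S, E, U]
P → miss, frames [S, E, U, P]
U → hit
P → hit
U → hit
W → miss, frames [S, E, U, P, W]
P → hit
E → hit
M → miss, evict S, frames [E, U, P, W, M]
S → miss, evict E, frames [U, P, W, M, S]
M → hit
S → hit
E → miss, evict U, frames [P, W, M, S, E]
M → hit
Page faults: 8.

8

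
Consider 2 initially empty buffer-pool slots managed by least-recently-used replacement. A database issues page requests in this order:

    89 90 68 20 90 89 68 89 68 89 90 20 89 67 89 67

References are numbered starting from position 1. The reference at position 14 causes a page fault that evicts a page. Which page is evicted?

20

pos 1: 89 -> fault, frames {89}
pos 2: 90 -> fault, frames {89,90}
pos 3: 68 -> fault, evict 89, frames {90,68}
pos 4: 20 -> fault, evict 90, frames {68,20}
pos 5: 90 -> fault, evict 68, frames {20,90}
pos 6: 89 -> fault, evict 20, frames {90,89}
pos 7: 68 -> fault, evict 90, frames {89,68}
pos 8: 89 -> hit
pos 9: 68 -> hit
pos 10: 89 -> hit
pos 11: 90 -> fault, evict 68, frames {89,90}
pos 12: 20 -> fault, evict 89, frames {90,20}
pos 13: 89 -> fault, evict 90, frames {20,89}
pos 14: 67 -> fault, evict 20, frames {89,67}
At position 14, page 20 is evicted.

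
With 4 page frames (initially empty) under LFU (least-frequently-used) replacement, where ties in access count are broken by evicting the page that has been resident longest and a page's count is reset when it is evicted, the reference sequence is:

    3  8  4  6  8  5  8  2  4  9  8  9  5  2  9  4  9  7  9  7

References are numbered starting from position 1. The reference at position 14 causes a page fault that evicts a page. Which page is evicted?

pos 1: 3 -> miss, frames {3}
pos 2: 8 -> miss, frames {3,8}
pos 3: 4 -> miss, frames {3,8,4}
pos 4: 6 -> miss, frames {3,8,4,6}
pos 5: 8 -> hit
pos 6: 5 -> miss, evict 3, frames {8,4,6,5}
pos 7: 8 -> hit
pos 8: 2 -> miss, evict 4, frames {8,6,5,2}
pos 9: 4 -> miss, evict 6, frames {8,5,2,4}
pos 10: 9 -> miss, evict 5, frames {8,2,4,9}
pos 11: 8 -> hit
pos 12: 9 -> hit
pos 13: 5 -> miss, evict 2, frames {8,4,9,5}
pos 14: 2 -> miss, evict 4, frames {8,9,5,2}
At position 14, page 4 is evicted.

4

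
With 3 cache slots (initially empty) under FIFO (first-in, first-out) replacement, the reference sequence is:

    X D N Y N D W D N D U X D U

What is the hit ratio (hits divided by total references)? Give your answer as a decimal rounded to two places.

X → fault, frames {X}
D → fault, frames {X,D}
N → fault, frames {X,D,N}
Y → fault, evict X, frames {D,N,Y}
N → hit
D → hit
W → fault, evict D, frames {N,Y,W}
D → fault, evict N, frames {Y,W,D}
N → fault, evict Y, frames {W,D,N}
D → hit
U → fault, evict W, frames {D,N,U}
X → fault, evict D, frames {N,U,X}
D → fault, evict N, frames {U,X,D}
U → hit
Hits: 4 of 14 references → 4/14 = 0.2857.

0.29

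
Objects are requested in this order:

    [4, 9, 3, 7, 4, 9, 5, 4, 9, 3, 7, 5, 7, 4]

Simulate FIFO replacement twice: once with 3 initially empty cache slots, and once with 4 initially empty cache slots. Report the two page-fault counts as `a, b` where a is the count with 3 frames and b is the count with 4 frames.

10, 11

3 frames: F F F F F F F . . F F . . F → 10 faults.
4 frames: F F F F . . F F F F F F . F → 11 faults.
11 > 10: adding a frame increased faults — Belady's anomaly.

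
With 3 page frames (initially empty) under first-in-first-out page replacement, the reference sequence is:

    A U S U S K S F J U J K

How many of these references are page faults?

8

A -> miss, frames (A)
U -> miss, frames (A U)
S -> miss, frames (A U S)
U -> hit
S -> hit
K -> miss, evict A, frames (U S K)
S -> hit
F -> miss, evict U, frames (S K F)
J -> miss, evict S, frames (K F J)
U -> miss, evict K, frames (F J U)
J -> hit
K -> miss, evict F, frames (J U K)
Page faults: 8.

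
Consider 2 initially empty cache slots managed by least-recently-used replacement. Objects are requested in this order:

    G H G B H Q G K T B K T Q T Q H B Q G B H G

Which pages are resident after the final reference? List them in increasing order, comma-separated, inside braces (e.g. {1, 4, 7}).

G -> miss, frames (G)
H -> miss, frames (G H)
G -> hit
B -> miss, evict H, frames (G B)
H -> miss, evict G, frames (B H)
Q -> miss, evict B, frames (H Q)
G -> miss, evict H, frames (Q G)
K -> miss, evict Q, frames (G K)
T -> miss, evict G, frames (K T)
B -> miss, evict K, frames (T B)
K -> miss, evict T, frames (B K)
T -> miss, evict B, frames (K T)
Q -> miss, evict K, frames (T Q)
T -> hit
Q -> hit
H -> miss, evict T, frames (Q H)
B -> miss, evict Q, frames (H B)
Q -> miss, evict H, frames (B Q)
G -> miss, evict B, frames (Q G)
B -> miss, evict Q, frames (G B)
H -> miss, evict G, frames (B H)
G -> miss, evict B, frames (H G)

{G, H}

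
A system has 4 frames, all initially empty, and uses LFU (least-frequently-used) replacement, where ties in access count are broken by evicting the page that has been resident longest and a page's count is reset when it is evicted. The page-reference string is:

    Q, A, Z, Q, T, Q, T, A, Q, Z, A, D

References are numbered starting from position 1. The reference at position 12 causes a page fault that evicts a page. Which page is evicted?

pos 1: Q -> fault, frames {Q}
pos 2: A -> fault, frames {Q,A}
pos 3: Z -> fault, frames {Q,A,Z}
pos 4: Q -> hit
pos 5: T -> fault, frames {Q,A,Z,T}
pos 6: Q -> hit
pos 7: T -> hit
pos 8: A -> hit
pos 9: Q -> hit
pos 10: Z -> hit
pos 11: A -> hit
pos 12: D -> fault, evict Z, frames {Q,A,T,D}
At position 12, page Z is evicted.

Z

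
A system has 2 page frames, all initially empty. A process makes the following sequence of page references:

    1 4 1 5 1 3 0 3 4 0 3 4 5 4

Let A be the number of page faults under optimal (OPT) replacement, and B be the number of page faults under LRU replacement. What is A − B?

Under OPT: F F . F . F F . F . F . F . → 8 faults.
Under LRU: F F . F . F F . F F F F F . → 10 faults.
A − B = 8 − 10 = -2.

-2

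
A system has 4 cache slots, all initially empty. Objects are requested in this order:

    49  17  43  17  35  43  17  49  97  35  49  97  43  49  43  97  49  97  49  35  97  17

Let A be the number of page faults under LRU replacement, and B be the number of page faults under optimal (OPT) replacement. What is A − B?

2

Under LRU: F F F . F . . . F F . . F . . . . . . . . F → 8 faults.
Under OPT: F F F . F . . . F . . . . . . . . . . . . F → 6 faults.
A − B = 8 − 6 = 2.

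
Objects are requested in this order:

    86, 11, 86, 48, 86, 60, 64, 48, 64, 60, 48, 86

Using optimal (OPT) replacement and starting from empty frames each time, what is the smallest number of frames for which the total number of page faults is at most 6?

f=1: 12 faults
f=2: 7 faults
f=3: 6 faults
f=4: 5 faults
f=5: 5 faults
Smallest f with faults ≤ 6 is 3.

3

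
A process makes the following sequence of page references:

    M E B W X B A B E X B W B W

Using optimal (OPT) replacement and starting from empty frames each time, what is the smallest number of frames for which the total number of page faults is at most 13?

2

f=1: 14 faults
f=2: 9 faults
f=3: 8 faults
f=4: 7 faults
f=5: 6 faults
f=6: 6 faults
Smallest f with faults ≤ 13 is 2.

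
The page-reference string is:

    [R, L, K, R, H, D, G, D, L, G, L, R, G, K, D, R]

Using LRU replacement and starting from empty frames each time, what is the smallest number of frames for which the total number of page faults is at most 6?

f=1: 16 faults
f=2: 14 faults
f=3: 11 faults
f=4: 10 faults
f=5: 8 faults
f=6: 6 faults
Smallest f with faults ≤ 6 is 6.

6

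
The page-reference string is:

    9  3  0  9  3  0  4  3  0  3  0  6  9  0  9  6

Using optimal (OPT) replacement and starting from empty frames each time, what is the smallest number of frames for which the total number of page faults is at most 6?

3

f=1: 16 faults
f=2: 9 faults
f=3: 6 faults
f=4: 5 faults
f=5: 5 faults
Smallest f with faults ≤ 6 is 3.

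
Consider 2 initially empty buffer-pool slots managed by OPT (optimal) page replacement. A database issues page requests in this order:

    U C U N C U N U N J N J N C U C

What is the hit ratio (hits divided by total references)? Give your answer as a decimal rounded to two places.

0.56

U -> fault, frames {U}
C -> fault, frames {U,C}
U -> hit
N -> fault, evict U, frames {C,N}
C -> hit
U -> fault, evict C, frames {N,U}
N -> hit
U -> hit
N -> hit
J -> fault, evict U, frames {N,J}
N -> hit
J -> hit
N -> hit
C -> fault, evict J, frames {N,C}
U -> fault, evict N, frames {C,U}
C -> hit
Hits: 9 of 16 references → 9/16 = 0.5625.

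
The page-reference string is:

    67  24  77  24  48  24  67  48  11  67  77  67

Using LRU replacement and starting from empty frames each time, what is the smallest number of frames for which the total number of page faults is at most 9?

2

f=1: 12 faults
f=2: 9 faults
f=3: 7 faults
f=4: 6 faults
f=5: 5 faults
Smallest f with faults ≤ 9 is 2.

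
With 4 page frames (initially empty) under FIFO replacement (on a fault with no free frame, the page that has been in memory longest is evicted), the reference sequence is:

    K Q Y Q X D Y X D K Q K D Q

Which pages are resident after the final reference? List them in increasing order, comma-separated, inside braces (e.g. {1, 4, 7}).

{D, K, Q, X}

K: fault, frames {K}
Q: fault, frames {K,Q}
Y: fault, frames {K,Q,Y}
Q: hit
X: fault, frames {K,Q,Y,X}
D: fault, evict K, frames {Q,Y,X,D}
Y: hit
X: hit
D: hit
K: fault, evict Q, frames {Y,X,D,K}
Q: fault, evict Y, frames {X,D,K,Q}
K: hit
D: hit
Q: hit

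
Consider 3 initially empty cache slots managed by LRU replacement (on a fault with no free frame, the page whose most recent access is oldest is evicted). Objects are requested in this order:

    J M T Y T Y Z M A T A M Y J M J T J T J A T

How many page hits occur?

J -> fault, frames [J]
M -> fault, frames [J, M]
T -> fault, frames [J, M, T]
Y -> fault, evict J, frames [M, T, Y]
T -> hit
Y -> hit
Z -> fault, evict M, frames [T, Y, Z]
M -> fault, evict T, frames [Y, Z, M]
A -> fault, evict Y, frames [Z, M, A]
T -> fault, evict Z, frames [M, A, T]
A -> hit
M -> hit
Y -> fault, evict T, frames [A, M, Y]
J -> fault, evict A, frames [M, Y, J]
M -> hit
J -> hit
T -> fault, evict Y, frames [M, J, T]
J -> hit
T -> hit
J -> hit
A -> fault, evict M, frames [T, J, A]
T -> hit
Hits: 10.

10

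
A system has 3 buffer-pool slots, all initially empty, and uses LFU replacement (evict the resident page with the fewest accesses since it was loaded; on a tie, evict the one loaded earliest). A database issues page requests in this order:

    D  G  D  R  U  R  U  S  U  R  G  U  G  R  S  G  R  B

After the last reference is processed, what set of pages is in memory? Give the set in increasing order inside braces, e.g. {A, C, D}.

D: miss, frames [D]
G: miss, frames [D, G]
D: hit
R: miss, frames [D, G, R]
U: miss, evict G, frames [D, R, U]
R: hit
U: hit
S: miss, evict D, frames [R, U, S]
U: hit
R: hit
G: miss, evict S, frames [R, U, G]
U: hit
G: hit
R: hit
S: miss, evict G, frames [R, U, S]
G: miss, evict S, frames [R, U, G]
R: hit
B: miss, evict G, frames [R, U, B]

{B, R, U}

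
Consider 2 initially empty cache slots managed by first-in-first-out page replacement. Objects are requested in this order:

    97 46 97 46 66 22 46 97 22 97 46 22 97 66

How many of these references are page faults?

97 -> miss, frames [97]
46 -> miss, frames [97, 46]
97 -> hit
46 -> hit
66 -> miss, evict 97, frames [46, 66]
22 -> miss, evict 46, frames [66, 22]
46 -> miss, evict 66, frames [22, 46]
97 -> miss, evict 22, frames [46, 97]
22 -> miss, evict 46, frames [97, 22]
97 -> hit
46 -> miss, evict 97, frames [22, 46]
22 -> hit
97 -> miss, evict 22, frames [46, 97]
66 -> miss, evict 46, frames [97, 66]
Page faults: 10.

10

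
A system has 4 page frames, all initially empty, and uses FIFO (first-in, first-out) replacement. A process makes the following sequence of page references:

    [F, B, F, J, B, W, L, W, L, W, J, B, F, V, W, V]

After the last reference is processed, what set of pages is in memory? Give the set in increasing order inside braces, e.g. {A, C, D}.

{F, L, V, W}

F → fault, frames {F}
B → fault, frames {F,B}
F → hit
J → fault, frames {F,B,J}
B → hit
W → fault, frames {F,B,J,W}
L → fault, evict F, frames {B,J,W,L}
W → hit
L → hit
W → hit
J → hit
B → hit
F → fault, evict B, frames {J,W,L,F}
V → fault, evict J, frames {W,L,F,V}
W → hit
V → hit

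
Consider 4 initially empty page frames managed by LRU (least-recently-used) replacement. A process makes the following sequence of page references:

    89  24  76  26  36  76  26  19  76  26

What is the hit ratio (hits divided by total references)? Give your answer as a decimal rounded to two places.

89 → miss, frames (89)
24 → miss, frames (89 24)
76 → miss, frames (89 24 76)
26 → miss, frames (89 24 76 26)
36 → miss, evict 89, frames (24 76 26 36)
76 → hit
26 → hit
19 → miss, evict 24, frames (36 76 26 19)
76 → hit
26 → hit
Hits: 4 of 10 references → 4/10 = 0.4000.

0.40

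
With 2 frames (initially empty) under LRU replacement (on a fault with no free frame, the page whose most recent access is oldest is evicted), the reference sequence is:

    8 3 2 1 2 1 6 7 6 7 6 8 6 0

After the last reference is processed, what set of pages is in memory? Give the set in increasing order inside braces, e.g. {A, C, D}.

8: fault, frames (8)
3: fault, frames (8 3)
2: fault, evict 8, frames (3 2)
1: fault, evict 3, frames (2 1)
2: hit
1: hit
6: fault, evict 2, frames (1 6)
7: fault, evict 1, frames (6 7)
6: hit
7: hit
6: hit
8: fault, evict 7, frames (6 8)
6: hit
0: fault, evict 8, frames (6 0)

{0, 6}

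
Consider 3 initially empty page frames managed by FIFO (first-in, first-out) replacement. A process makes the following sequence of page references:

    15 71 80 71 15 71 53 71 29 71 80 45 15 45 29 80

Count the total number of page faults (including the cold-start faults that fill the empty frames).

15 -> fault, frames (15)
71 -> fault, frames (15 71)
80 -> fault, frames (15 71 80)
71 -> hit
15 -> hit
71 -> hit
53 -> fault, evict 15, frames (71 80 53)
71 -> hit
29 -> fault, evict 71, frames (80 53 29)
71 -> fault, evict 80, frames (53 29 71)
80 -> fault, evict 53, frames (29 71 80)
45 -> fault, evict 29, frames (71 80 45)
15 -> fault, evict 71, frames (80 45 15)
45 -> hit
29 -> fault, evict 80, frames (45 15 29)
80 -> fault, evict 45, frames (15 29 80)
Page faults: 11.

11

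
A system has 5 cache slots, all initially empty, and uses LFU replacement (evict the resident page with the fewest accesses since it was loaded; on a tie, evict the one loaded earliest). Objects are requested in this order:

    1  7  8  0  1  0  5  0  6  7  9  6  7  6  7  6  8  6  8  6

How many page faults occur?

1 → fault, frames (1)
7 → fault, frames (1 7)
8 → fault, frames (1 7 8)
0 → fault, frames (1 7 8 0)
1 → hit
0 → hit
5 → fault, frames (1 7 8 0 5)
0 → hit
6 → fault, evict 7, frames (1 8 0 5 6)
7 → fault, evict 8, frames (1 0 5 6 7)
9 → fault, evict 5, frames (1 0 6 7 9)
6 → hit
7 → hit
6 → hit
7 → hit
6 → hit
8 → fault, evict 9, frames (1 0 6 7 8)
6 → hit
8 → hit
6 → hit
Page faults: 9.

9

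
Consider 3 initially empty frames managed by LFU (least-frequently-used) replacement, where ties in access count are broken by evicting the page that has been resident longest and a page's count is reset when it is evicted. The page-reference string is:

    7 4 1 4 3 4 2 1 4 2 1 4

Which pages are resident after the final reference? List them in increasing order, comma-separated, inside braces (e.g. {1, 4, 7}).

{1, 2, 4}

7 → fault, frames {7}
4 → fault, frames {7,4}
1 → fault, frames {7,4,1}
4 → hit
3 → fault, evict 7, frames {4,1,3}
4 → hit
2 → fault, evict 1, frames {4,3,2}
1 → fault, evict 3, frames {4,2,1}
4 → hit
2 → hit
1 → hit
4 → hit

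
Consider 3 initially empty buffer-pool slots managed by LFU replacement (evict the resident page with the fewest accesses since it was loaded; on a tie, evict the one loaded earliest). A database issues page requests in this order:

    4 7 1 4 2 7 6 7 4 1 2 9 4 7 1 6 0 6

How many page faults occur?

13

4 -> miss, frames [4]
7 -> miss, frames [4, 7]
1 -> miss, frames [4, 7, 1]
4 -> hit
2 -> miss, evict 7, frames [4, 1, 2]
7 -> miss, evict 1, frames [4, 2, 7]
6 -> miss, evict 2, frames [4, 7, 6]
7 -> hit
4 -> hit
1 -> miss, evict 6, frames [4, 7, 1]
2 -> miss, evict 1, frames [4, 7, 2]
9 -> miss, evict 2, frames [4, 7, 9]
4 -> hit
7 -> hit
1 -> miss, evict 9, frames [4, 7, 1]
6 -> miss, evict 1, frames [4, 7, 6]
0 -> miss, evict 6, frames [4, 7, 0]
6 -> miss, evict 0, frames [4, 7, 6]
Page faults: 13.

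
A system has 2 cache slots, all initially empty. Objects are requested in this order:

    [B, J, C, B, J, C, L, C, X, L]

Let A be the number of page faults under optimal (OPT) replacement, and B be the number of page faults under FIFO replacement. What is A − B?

-2

Under OPT: F F F . F . F . F . → 6 faults.
Under FIFO: F F F F F F F . F . → 8 faults.
A − B = 6 − 8 = -2.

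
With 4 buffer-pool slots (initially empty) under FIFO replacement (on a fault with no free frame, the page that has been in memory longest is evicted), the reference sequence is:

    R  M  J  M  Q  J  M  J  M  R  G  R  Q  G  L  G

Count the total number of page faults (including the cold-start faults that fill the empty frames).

R: miss, frames (R)
M: miss, frames (R M)
J: miss, frames (R M J)
M: hit
Q: miss, frames (R M J Q)
J: hit
M: hit
J: hit
M: hit
R: hit
G: miss, evict R, frames (M J Q G)
R: miss, evict M, frames (J Q G R)
Q: hit
G: hit
L: miss, evict J, frames (Q G R L)
G: hit
Page faults: 7.

7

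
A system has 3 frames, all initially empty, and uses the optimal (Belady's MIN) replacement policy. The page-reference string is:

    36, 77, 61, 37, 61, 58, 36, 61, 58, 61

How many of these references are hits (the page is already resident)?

5

36: fault, frames {36}
77: fault, frames {36,77}
61: fault, frames {36,77,61}
37: fault, evict 77, frames {36,61,37}
61: hit
58: fault, evict 37, frames {36,61,58}
36: hit
61: hit
58: hit
61: hit
Hits: 5.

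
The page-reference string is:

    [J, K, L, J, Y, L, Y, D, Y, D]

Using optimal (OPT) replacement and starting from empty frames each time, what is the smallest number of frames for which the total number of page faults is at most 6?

f=1: 10 faults
f=2: 5 faults
f=3: 5 faults
f=4: 5 faults
f=5: 5 faults
Smallest f with faults ≤ 6 is 2.

2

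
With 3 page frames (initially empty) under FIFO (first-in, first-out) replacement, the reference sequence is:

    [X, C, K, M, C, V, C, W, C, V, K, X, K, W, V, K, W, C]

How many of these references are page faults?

X: fault, frames [X]
C: fault, frames [X, C]
K: fault, frames [X, C, K]
M: fault, evict X, frames [C, K, M]
C: hit
V: fault, evict C, frames [K, M, V]
C: fault, evict K, frames [M, V, C]
W: fault, evict M, frames [V, C, W]
C: hit
V: hit
K: fault, evict V, frames [C, W, K]
X: fault, evict C, frames [W, K, X]
K: hit
W: hit
V: fault, evict W, frames [K, X, V]
K: hit
W: fault, evict K, frames [X, V, W]
C: fault, evict X, frames [V, W, C]
Page faults: 12.

12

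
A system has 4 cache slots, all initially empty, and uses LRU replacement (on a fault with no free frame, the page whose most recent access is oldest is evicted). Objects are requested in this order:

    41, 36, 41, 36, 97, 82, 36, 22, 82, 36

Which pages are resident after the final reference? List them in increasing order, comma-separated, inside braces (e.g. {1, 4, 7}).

{22, 36, 82, 97}

41 -> fault, frames [41]
36 -> fault, frames [41, 36]
41 -> hit
36 -> hit
97 -> fault, frames [41, 36, 97]
82 -> fault, frames [41, 36, 97, 82]
36 -> hit
22 -> fault, evict 41, frames [97, 82, 36, 22]
82 -> hit
36 -> hit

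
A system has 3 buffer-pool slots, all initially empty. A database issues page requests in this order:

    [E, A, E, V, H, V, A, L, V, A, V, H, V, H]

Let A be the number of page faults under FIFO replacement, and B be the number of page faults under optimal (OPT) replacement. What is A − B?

2

Under FIFO: F F . F F . . F . F F F . . → 8 faults.
Under OPT: F F . F F . . F . . . F . . → 6 faults.
A − B = 8 − 6 = 2.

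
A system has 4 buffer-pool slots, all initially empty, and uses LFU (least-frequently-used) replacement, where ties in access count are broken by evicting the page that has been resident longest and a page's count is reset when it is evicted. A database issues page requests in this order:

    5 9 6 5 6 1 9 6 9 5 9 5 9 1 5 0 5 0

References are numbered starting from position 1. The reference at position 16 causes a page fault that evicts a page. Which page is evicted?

1

pos 1: 5 -> miss, frames [5]
pos 2: 9 -> miss, frames [5, 9]
pos 3: 6 -> miss, frames [5, 9, 6]
pos 4: 5 -> hit
pos 5: 6 -> hit
pos 6: 1 -> miss, frames [5, 9, 6, 1]
pos 7: 9 -> hit
pos 8: 6 -> hit
pos 9: 9 -> hit
pos 10: 5 -> hit
pos 11: 9 -> hit
pos 12: 5 -> hit
pos 13: 9 -> hit
pos 14: 1 -> hit
pos 15: 5 -> hit
pos 16: 0 -> miss, evict 1, frames [5, 9, 6, 0]
At position 16, page 1 is evicted.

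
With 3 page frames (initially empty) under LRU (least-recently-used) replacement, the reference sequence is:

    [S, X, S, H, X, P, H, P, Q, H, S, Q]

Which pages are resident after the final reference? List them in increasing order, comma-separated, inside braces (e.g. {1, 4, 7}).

S -> miss, frames (S)
X -> miss, frames (S X)
S -> hit
H -> miss, frames (X S H)
X -> hit
P -> miss, evict S, frames (H X P)
H -> hit
P -> hit
Q -> miss, evict X, frames (H P Q)
H -> hit
S -> miss, evict P, frames (Q H S)
Q -> hit

{H, Q, S}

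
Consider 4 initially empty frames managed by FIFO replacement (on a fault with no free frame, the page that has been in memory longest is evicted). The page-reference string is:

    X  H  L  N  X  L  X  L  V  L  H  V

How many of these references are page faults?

X: fault, frames {X}
H: fault, frames {X,H}
L: fault, frames {X,H,L}
N: fault, frames {X,H,L,N}
X: hit
L: hit
X: hit
L: hit
V: fault, evict X, frames {H,L,N,V}
L: hit
H: hit
V: hit
Page faults: 5.

5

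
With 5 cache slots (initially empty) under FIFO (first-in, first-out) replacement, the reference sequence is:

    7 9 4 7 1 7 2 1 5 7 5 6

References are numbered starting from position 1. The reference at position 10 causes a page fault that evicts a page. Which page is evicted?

9

pos 1: 7 → fault, frames [7]
pos 2: 9 → fault, frames [7, 9]
pos 3: 4 → fault, frames [7, 9, 4]
pos 4: 7 → hit
pos 5: 1 → fault, frames [7, 9, 4, 1]
pos 6: 7 → hit
pos 7: 2 → fault, frames [7, 9, 4, 1, 2]
pos 8: 1 → hit
pos 9: 5 → fault, evict 7, frames [9, 4, 1, 2, 5]
pos 10: 7 → fault, evict 9, frames [4, 1, 2, 5, 7]
At position 10, page 9 is evicted.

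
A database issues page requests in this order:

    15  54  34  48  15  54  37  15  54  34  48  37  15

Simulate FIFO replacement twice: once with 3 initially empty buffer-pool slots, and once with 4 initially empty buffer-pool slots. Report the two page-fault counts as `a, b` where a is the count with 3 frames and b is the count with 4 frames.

10, 11

3 frames: F F F F F F F . . F F . F → 10 faults.
4 frames: F F F F . . F F F F F F F → 11 faults.
11 > 10: adding a frame increased faults — Belady's anomaly.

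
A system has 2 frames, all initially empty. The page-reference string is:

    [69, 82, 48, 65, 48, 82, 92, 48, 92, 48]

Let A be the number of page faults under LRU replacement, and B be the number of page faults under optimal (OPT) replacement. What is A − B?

1

Under LRU: F F F F . F F F . . → 7 faults.
Under OPT: F F F F . F F . . . → 6 faults.
A − B = 7 − 6 = 1.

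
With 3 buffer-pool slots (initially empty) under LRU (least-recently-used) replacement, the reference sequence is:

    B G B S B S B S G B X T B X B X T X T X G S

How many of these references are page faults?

B: miss, frames {B}
G: miss, frames {B,G}
B: hit
S: miss, frames {G,B,S}
B: hit
S: hit
B: hit
S: hit
G: hit
B: hit
X: miss, evict S, frames {G,B,X}
T: miss, evict G, frames {B,X,T}
B: hit
X: hit
B: hit
X: hit
T: hit
X: hit
T: hit
X: hit
G: miss, evict B, frames {T,X,G}
S: miss, evict T, frames {X,G,S}
Page faults: 7.

7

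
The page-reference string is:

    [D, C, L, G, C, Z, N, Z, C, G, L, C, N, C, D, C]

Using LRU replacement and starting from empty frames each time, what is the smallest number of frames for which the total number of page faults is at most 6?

6

f=1: 16 faults
f=2: 13 faults
f=3: 10 faults
f=4: 9 faults
f=5: 7 faults
f=6: 6 faults
Smallest f with faults ≤ 6 is 6.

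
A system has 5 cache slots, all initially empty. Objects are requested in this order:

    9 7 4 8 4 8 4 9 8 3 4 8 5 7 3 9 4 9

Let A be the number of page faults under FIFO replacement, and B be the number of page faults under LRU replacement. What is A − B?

-2

Under FIFO: F F F F . . . . . F . . F . . F . . → 7 faults.
Under LRU: F F F F . . . . . F . . F F . F F . → 9 faults.
A − B = 7 − 9 = -2.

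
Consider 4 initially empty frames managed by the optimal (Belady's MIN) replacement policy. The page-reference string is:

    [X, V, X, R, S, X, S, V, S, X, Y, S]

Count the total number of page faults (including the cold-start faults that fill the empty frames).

5

X → miss, frames (X)
V → miss, frames (X V)
X → hit
R → miss, frames (X V R)
S → miss, frames (X V R S)
X → hit
S → hit
V → hit
S → hit
X → hit
Y → miss, evict R, frames (X V S Y)
S → hit
Page faults: 5.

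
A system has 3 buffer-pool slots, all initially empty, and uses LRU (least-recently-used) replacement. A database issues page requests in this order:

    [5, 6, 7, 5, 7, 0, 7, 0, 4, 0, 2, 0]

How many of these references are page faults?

5 → miss, frames [5]
6 → miss, frames [5, 6]
7 → miss, frames [5, 6, 7]
5 → hit
7 → hit
0 → miss, evict 6, frames [5, 7, 0]
7 → hit
0 → hit
4 → miss, evict 5, frames [7, 0, 4]
0 → hit
2 → miss, evict 7, frames [4, 0, 2]
0 → hit
Page faults: 6.

6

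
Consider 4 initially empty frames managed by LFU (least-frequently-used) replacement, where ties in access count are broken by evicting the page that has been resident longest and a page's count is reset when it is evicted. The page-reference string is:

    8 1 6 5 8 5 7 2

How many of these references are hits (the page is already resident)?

2

8 → miss, frames (8)
1 → miss, frames (8 1)
6 → miss, frames (8 1 6)
5 → miss, frames (8 1 6 5)
8 → hit
5 → hit
7 → miss, evict 1, frames (8 6 5 7)
2 → miss, evict 6, frames (8 5 7 2)
Hits: 2.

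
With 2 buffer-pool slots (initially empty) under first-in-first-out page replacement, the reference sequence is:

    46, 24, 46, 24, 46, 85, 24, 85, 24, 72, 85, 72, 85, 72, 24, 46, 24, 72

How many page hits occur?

11

46 → miss, frames [46]
24 → miss, frames [46, 24]
46 → hit
24 → hit
46 → hit
85 → miss, evict 46, frames [24, 85]
24 → hit
85 → hit
24 → hit
72 → miss, evict 24, frames [85, 72]
85 → hit
72 → hit
85 → hit
72 → hit
24 → miss, evict 85, frames [72, 24]
46 → miss, evict 72, frames [24, 46]
24 → hit
72 → miss, evict 24, frames [46, 72]
Hits: 11.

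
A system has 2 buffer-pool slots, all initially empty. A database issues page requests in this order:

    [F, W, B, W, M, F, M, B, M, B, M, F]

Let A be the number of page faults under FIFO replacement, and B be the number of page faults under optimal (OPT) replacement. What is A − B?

Under FIFO: F F F . F F . F F . . F → 8 faults.
Under OPT: F F F . F F . F . . . F → 7 faults.
A − B = 8 − 7 = 1.

1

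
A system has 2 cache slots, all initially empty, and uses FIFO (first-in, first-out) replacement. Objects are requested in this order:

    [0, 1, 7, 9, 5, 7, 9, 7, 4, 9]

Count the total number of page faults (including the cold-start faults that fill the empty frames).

0: fault, frames (0)
1: fault, frames (0 1)
7: fault, evict 0, frames (1 7)
9: fault, evict 1, frames (7 9)
5: fault, evict 7, frames (9 5)
7: fault, evict 9, frames (5 7)
9: fault, evict 5, frames (7 9)
7: hit
4: fault, evict 7, frames (9 4)
9: hit
Page faults: 8.

8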